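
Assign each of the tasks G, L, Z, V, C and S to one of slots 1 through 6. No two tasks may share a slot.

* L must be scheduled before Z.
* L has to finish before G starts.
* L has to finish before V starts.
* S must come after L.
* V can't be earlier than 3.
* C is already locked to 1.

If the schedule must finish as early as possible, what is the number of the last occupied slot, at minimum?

The precedence chain requires at least 2 distinct slots.
With at most 1 per slot and 6 tasks, at least 6 slots are needed.
V can't be placed before 3, so the schedule must run through at least slot 3.
6 works (last occupied slot: 6): for example V=3; C=1; G=4; Z=5; S=6; L=2.

slot 6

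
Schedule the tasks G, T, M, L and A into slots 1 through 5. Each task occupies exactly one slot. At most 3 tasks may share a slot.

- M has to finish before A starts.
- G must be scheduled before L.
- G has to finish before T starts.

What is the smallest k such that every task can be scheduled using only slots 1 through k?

2

The precedence chain requires at least 2 distinct slots.
With at most 3 per slot and 5 tasks, at least 2 slots are needed.
2 works (last occupied slot: 2): for example L in 2; A in 2; T in 2; M in 1; G in 1.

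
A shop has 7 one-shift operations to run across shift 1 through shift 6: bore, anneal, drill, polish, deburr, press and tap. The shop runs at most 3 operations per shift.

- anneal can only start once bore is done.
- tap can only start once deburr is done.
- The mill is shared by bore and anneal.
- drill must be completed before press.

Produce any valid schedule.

drill -> shift 1; anneal -> shift 2; deburr -> shift 1; tap -> shift 2; bore -> shift 1; press -> shift 2; polish -> shift 3

Checking: deburr(shift 1) before tap(shift 2); drill(shift 1) before press(shift 2); bore(shift 1) before anneal(shift 2); bore(shift 1) != anneal(shift 2); max 3 per shift (cap 3).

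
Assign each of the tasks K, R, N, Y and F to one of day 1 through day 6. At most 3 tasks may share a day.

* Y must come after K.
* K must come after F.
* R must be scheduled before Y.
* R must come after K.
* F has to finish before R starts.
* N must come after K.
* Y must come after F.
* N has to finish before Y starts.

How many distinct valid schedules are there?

Splitting on K: it can be day 2 (14), day 3 (10), day 4 (3). Listing each branch's schedules as (R, N, Y, F) by day number:
K=day 2: (3,3,4,1) (3,3,5,1) (3,3,6,1) (3,4,5,1) (3,4,6,1) (3,5,6,1) (4,3,5,1) (4,3,6,1) (4,4,5,1) (4,4,6,1) (4,5,6,1) (5,3,6,1) (5,4,6,1) (5,5,6,1) — 14.
K=day 3: (4,4,5,1) (4,4,5,2) (4,4,6,1) (4,4,6,2) (4,5,6,1) (4,5,6,2) (5,4,6,1) (5,4,6,2) (5,5,6,1) (5,5,6,2) — 10.
K=day 4: (5,5,6,1) (5,5,6,2) (5,5,6,3) — 3.
Summing: 14 + 10 + 3 = 27.

27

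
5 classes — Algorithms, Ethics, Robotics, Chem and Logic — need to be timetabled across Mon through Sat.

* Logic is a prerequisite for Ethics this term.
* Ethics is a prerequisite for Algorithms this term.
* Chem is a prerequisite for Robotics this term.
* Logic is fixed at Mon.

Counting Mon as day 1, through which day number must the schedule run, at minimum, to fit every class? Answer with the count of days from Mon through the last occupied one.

3

The precedence chain requires at least 3 distinct days.
3 works (last occupied day: Wed): for example Chem=Mon, Robotics=Tue, Algorithms=Wed, Logic=Mon, Ethics=Tue.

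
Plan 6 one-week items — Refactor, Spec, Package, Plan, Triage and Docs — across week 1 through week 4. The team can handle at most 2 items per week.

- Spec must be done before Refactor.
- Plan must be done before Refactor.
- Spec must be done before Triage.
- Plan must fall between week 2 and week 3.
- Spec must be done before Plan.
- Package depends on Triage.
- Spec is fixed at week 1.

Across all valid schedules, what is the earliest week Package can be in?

week 3

Precedence pushes Package to at least week 3.
Package at week 3 is achievable: Refactor -> week 3, Docs -> week 1, Package -> week 3, Triage -> week 2, Spec -> week 1, Plan -> week 2.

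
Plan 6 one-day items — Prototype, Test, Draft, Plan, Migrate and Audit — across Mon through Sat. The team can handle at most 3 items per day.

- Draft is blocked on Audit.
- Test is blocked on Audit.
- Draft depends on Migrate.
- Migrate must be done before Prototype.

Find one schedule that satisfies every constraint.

Prototype in Tue, Migrate in Mon, Test in Tue, Audit in Mon, Draft in Tue, Plan in Mon

Checking: Migrate(Mon) before Prototype(Tue); Audit(Mon) before Test(Tue); Audit(Mon) before Draft(Tue); Migrate(Mon) before Draft(Tue); max 3 per day (cap 3).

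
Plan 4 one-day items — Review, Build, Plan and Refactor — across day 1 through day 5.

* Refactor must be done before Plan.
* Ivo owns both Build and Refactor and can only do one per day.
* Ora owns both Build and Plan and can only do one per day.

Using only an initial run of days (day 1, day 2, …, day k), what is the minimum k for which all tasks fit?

3 days

The precedence chain requires at least 2 distinct days.
Could 2 days be enough, i.e. nothing placed later than day 2? No: Plan must come after Refactor (at day 1 or later) → {day 2}; Refactor must come before Plan (at day 2 or earlier) → {day 1}; Build can't share with Refactor (day 1) → {day 2}; Plan can't share with Build (day 2) → nothing is left.
So 2 days is not enough.
3 works (last occupied day: day 3): for example Build -> day 3, Review -> day 1, Refactor -> day 1, Plan -> day 2.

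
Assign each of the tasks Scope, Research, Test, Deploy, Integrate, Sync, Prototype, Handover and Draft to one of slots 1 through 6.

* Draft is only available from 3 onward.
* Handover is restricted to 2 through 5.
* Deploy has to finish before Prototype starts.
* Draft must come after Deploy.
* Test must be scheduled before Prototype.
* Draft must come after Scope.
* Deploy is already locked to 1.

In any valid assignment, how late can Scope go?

5

Downstream work caps Scope at 5.
Scope at 5 is achievable: Test in 1, Deploy in 1, Draft in 6, Scope in 5, Integrate in 1, Sync in 1, Prototype in 2, Handover in 2, Research in 1.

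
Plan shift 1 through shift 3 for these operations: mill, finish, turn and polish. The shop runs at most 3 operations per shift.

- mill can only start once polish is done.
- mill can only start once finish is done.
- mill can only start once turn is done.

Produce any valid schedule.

polish -> shift 1, mill -> shift 2, finish -> shift 1, turn -> shift 1

Checking: turn(shift 1) before mill(shift 2); polish(shift 1) before mill(shift 2); finish(shift 1) before mill(shift 2); max 3 per shift (cap 3).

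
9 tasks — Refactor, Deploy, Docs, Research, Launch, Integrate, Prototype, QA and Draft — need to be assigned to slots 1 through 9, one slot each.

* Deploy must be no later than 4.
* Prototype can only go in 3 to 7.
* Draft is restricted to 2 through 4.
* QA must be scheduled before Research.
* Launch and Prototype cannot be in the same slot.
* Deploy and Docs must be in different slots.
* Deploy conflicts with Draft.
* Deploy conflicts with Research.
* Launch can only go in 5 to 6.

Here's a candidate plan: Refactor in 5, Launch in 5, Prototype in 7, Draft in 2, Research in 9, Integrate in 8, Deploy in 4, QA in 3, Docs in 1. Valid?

Draft is restricted to 2 through 4 — holds.
Deploy must be no later than 4 — holds.
Launch can only go in 5 to 6 — holds.
Launch and Prototype cannot be in the same slot — holds.
Deploy conflicts with Research — holds.
QA must be scheduled before Research — holds.
Deploy and Docs must be in different slots — holds.
Prototype can only go in 3 to 7 — holds.
Deploy conflicts with Draft — holds.

Yes, all constraints hold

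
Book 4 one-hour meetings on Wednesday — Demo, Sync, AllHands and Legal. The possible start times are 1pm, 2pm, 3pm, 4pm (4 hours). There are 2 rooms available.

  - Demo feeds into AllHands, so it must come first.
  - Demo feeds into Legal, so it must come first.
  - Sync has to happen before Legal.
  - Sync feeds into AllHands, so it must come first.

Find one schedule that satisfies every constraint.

AllHands in 2pm, Demo in 1pm, Sync in 1pm, Legal in 2pm

Checking: Sync(1pm) before Legal(2pm); Demo(1pm) before AllHands(2pm); Demo(1pm) before Legal(2pm); Sync(1pm) before AllHands(2pm); max 2 per hour (cap 2).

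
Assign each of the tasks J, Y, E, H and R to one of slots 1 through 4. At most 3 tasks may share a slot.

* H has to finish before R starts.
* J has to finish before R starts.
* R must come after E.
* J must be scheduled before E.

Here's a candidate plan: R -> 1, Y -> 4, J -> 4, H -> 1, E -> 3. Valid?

R must come after E — violated.
H has to finish before R starts — violated.
J must be scheduled before E — violated.
J has to finish before R starts — violated.
At most 3 tasks may share a slot — holds.

Invalid. J has to finish before R starts.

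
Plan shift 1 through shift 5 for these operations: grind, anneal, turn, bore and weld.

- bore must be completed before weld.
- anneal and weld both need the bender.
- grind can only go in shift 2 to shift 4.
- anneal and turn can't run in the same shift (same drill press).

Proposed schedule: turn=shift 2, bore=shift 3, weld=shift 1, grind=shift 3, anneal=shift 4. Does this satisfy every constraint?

No. bore must be completed before weld is not satisfied.

anneal and turn can't run in the same shift (same drill press) — holds.
anneal and weld both need the bender — holds.
bore must be completed before weld — violated.
grind can only go in shift 2 to shift 4 — holds.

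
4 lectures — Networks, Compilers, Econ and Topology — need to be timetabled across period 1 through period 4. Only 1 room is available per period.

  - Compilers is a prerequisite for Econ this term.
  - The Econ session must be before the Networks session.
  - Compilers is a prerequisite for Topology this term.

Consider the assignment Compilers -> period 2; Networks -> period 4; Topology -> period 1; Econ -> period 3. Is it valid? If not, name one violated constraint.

The Econ session must be before the Networks session — holds.
Compilers is a prerequisite for Econ this term — holds.
Compilers is a prerequisite for Topology this term — violated.
Only 1 room is available per period — holds.

No — it violates: Compilers is a prerequisite for Topology this term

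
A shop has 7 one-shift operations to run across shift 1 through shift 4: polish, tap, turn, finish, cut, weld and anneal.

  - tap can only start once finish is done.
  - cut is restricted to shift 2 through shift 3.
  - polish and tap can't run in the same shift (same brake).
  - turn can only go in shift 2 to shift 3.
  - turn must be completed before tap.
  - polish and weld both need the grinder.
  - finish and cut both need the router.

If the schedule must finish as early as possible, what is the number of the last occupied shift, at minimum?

3

The precedence chain requires at least 2 distinct shifts.
Propagating the time windows through the other constraints, tap can't land before shift 3, so the schedule must run through at least shift 3.
3 works (last occupied shift: shift 3): for example cut -> shift 2; anneal -> shift 1; finish -> shift 1; weld -> shift 2; tap -> shift 3; turn -> shift 2; polish -> shift 1.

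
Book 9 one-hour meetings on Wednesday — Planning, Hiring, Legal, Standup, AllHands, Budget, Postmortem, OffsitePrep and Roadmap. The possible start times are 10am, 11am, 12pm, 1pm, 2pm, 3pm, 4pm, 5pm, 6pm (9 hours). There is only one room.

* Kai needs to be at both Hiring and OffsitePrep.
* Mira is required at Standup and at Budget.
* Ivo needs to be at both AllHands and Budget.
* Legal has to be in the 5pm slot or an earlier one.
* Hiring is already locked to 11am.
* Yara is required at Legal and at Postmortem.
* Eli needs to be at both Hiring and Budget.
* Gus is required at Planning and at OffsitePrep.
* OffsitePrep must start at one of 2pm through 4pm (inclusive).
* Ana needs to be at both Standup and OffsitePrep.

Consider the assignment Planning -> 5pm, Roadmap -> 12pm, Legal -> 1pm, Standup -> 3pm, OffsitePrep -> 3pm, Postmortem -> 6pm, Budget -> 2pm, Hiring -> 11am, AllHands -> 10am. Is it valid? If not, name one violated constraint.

There is only one room — violated.
OffsitePrep must start at one of 2pm through 4pm (inclusive) — holds.
Eli needs to be at both Hiring and Budget — holds.
Gus is required at Planning and at OffsitePrep — holds.
Kai needs to be at both Hiring and OffsitePrep — holds.
Hiring is already locked to 11am — holds.
Ivo needs to be at both AllHands and Budget — holds.
Ana needs to be at both Standup and OffsitePrep — violated.
Mira is required at Standup and at Budget — holds.
Yara is required at Legal and at Postmortem — holds.
Legal has to be in the 5pm slot or an earlier one — holds.

No. Ana needs to be at both Standup and OffsitePrep is not satisfied.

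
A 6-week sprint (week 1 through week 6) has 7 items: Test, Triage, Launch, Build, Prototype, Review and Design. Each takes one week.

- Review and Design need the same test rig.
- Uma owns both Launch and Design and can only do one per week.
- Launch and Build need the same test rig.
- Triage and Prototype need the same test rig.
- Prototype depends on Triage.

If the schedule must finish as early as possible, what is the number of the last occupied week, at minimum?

The precedence chain requires at least 2 distinct weeks.
2 works (last occupied week: week 2): for example Test=week 1, Design=week 2, Launch=week 1, Prototype=week 2, Triage=week 1, Review=week 1, Build=week 2.

week 2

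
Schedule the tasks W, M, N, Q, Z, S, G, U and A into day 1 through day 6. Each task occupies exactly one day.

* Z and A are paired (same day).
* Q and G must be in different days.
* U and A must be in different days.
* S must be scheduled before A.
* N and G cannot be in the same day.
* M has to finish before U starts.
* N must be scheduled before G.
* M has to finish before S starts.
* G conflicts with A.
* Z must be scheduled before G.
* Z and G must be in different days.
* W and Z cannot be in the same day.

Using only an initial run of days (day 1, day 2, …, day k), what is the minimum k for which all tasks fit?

The precedence chain requires at least 4 distinct days.
4 works (last occupied day: day 4): for example A in day 3; U in day 2; G in day 4; M in day 1; N in day 1; S in day 2; Q in day 1; W in day 1; Z in day 3.

4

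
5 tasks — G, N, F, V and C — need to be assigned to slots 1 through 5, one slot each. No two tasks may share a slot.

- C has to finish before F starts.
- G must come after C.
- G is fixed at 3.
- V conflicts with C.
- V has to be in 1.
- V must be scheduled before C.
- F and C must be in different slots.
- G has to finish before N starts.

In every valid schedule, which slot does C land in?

2

V is fixed at 1 and must come before C, so C is at least 2.
G is fixed at 3 and must come after C, so C is at most 2.
So C must be 2.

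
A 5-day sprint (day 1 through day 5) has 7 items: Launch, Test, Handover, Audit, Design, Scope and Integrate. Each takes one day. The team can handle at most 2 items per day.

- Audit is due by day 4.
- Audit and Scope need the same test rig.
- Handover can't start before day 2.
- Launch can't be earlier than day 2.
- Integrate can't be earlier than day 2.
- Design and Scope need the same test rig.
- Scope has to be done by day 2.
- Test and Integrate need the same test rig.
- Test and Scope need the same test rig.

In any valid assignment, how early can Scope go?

Scope's own window allows nothing later than day 2.
Scope at day 1 is achievable: Scope -> day 1; Integrate -> day 3; Test -> day 4; Audit -> day 3; Handover -> day 2; Design -> day 4; Launch -> day 2.

day 1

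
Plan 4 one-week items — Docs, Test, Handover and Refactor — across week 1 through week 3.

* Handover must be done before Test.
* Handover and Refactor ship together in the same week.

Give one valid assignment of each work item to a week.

Refactor in week 1, Docs in week 1, Test in week 2, Handover in week 1

Checking: Handover(week 1) before Test(week 2); Handover = Refactor = week 1.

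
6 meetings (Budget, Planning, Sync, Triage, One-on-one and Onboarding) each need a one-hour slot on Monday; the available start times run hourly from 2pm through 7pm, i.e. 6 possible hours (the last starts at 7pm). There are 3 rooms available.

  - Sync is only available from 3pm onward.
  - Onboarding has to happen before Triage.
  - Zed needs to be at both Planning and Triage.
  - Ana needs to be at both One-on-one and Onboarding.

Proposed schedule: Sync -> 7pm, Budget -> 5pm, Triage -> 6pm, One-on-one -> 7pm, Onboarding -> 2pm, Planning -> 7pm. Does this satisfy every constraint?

Zed needs to be at both Planning and Triage — holds.
There are 3 rooms available — holds.
Sync is only available from 3pm onward — holds.
Ana needs to be at both One-on-one and Onboarding — holds.
Onboarding has to happen before Triage — holds.

Valid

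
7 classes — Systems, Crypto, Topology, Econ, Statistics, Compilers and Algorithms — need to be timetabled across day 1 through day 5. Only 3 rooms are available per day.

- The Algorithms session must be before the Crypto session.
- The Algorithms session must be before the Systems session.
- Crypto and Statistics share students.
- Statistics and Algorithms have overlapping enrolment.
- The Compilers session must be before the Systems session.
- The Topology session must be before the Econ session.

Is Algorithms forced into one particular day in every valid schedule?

Algorithms can be day 1 (e.g. Crypto=day 2, Topology=day 1, Statistics=day 3, Systems=day 2, Econ=day 2, Compilers=day 1, Algorithms=day 1) or day 2 (e.g. Topology=day 1, Statistics=day 1, Compilers=day 1, Econ=day 2, Algorithms=day 2, Systems=day 3, Crypto=day 3).

No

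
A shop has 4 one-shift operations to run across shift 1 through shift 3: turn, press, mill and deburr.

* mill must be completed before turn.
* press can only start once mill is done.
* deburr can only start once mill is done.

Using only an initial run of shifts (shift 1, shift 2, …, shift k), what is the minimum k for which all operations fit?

2 shifts

The precedence chain requires at least 2 distinct shifts.
2 works (last occupied shift: shift 2): for example deburr in shift 2, mill in shift 1, turn in shift 2, press in shift 2.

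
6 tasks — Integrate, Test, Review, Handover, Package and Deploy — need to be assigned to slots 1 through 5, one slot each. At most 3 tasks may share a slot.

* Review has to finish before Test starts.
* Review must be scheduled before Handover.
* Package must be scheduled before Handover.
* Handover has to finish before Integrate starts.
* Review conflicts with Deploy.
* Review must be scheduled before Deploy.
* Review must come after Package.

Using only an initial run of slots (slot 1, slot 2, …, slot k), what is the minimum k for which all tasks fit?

The precedence chain requires at least 4 distinct slots.
With at most 3 per slot and 6 tasks, at least 2 slots are needed.
4 works (last occupied slot: 4): for example Integrate in 4; Package in 1; Handover in 3; Deploy in 3; Test in 3; Review in 2.

4 slots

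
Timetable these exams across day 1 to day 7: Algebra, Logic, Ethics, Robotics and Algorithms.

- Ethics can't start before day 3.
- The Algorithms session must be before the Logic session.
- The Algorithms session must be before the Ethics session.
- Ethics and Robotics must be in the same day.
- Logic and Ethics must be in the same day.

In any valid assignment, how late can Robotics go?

day 7

Robotics must be in the same day as Ethics, which can't be before day 3, so Robotics is at least day 3.
Robotics at day 7 is achievable: Robotics -> day 7; Algebra -> day 1; Algorithms -> day 1; Logic -> day 7; Ethics -> day 7.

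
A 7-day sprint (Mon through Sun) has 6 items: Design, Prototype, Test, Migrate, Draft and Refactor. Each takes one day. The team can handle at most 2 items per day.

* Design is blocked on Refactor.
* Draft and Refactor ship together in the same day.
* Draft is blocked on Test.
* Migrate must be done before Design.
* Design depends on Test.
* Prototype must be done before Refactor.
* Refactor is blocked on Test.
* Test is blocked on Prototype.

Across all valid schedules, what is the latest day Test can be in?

Fri

Precedence pushes Test to at least Tue; downstream work caps Test at Fri.
Test at Fri is achievable: Draft=Sat, Prototype=Mon, Refactor=Sat, Test=Fri, Design=Sun, Migrate=Mon.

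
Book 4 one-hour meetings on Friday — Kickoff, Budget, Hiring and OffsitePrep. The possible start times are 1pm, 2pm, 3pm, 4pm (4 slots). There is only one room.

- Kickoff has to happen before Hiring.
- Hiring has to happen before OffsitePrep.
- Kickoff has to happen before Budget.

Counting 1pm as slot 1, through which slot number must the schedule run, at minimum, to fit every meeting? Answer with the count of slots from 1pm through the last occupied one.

The precedence chain requires at least 3 distinct slots.
With at most 1 per slot and 4 meetings, at least 4 slots are needed.
4 works (last occupied slot: 4pm): for example OffsitePrep in 4pm, Hiring in 2pm, Budget in 3pm, Kickoff in 1pm.

4 slots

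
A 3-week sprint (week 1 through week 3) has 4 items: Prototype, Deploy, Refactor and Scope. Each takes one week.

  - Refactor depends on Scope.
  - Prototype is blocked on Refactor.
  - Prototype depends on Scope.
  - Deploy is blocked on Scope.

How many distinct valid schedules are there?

2

Enumerating: Scope in week 1, Refactor in week 2, Deploy in week 2, Prototype in week 3 | Refactor in week 2, Prototype in week 3, Scope in week 1, Deploy in week 3.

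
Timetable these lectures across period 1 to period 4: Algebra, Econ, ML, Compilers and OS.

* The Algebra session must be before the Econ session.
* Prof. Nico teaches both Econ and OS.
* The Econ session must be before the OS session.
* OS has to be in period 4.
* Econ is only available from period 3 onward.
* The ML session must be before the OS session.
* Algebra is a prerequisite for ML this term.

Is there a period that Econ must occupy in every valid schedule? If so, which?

period 3

Econ's window is period 3–period 4.
OS is fixed at period 4, and Econ can't share a period with OS.
So Econ must be period 3.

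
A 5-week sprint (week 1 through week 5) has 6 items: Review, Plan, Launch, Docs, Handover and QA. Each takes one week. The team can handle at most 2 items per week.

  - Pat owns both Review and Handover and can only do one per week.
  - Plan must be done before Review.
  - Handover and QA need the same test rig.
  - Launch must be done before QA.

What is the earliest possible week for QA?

week 2

Precedence pushes QA to at least week 2.
QA at week 2 is achievable: Handover=week 3, QA=week 2, Plan=week 1, Review=week 2, Launch=week 1, Docs=week 3.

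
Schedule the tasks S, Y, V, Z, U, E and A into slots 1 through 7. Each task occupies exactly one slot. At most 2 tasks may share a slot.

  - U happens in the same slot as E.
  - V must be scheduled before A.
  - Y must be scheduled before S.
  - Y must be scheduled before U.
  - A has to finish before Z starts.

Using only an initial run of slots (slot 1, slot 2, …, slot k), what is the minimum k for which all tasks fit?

The precedence chain requires at least 3 distinct slots.
With at most 2 per slot and 7 tasks, at least 4 slots are needed.
4 works (last occupied slot: 4): for example S=2, Y=1, A=2, U=4, Z=3, E=4, V=1.

4 slots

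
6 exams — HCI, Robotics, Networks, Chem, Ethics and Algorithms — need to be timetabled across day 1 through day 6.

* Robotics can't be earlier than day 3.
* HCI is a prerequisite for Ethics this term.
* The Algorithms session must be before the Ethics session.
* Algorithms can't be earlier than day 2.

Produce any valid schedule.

Algorithms -> day 2; Networks -> day 1; Ethics -> day 3; Robotics -> day 3; HCI -> day 1; Chem -> day 1

Checking: HCI(day 1) before Ethics(day 3); Algorithms(day 2) before Ethics(day 3); Robotics=day 3 in [day 3,day 6]; Algorithms=day 2 in [day 2,day 6].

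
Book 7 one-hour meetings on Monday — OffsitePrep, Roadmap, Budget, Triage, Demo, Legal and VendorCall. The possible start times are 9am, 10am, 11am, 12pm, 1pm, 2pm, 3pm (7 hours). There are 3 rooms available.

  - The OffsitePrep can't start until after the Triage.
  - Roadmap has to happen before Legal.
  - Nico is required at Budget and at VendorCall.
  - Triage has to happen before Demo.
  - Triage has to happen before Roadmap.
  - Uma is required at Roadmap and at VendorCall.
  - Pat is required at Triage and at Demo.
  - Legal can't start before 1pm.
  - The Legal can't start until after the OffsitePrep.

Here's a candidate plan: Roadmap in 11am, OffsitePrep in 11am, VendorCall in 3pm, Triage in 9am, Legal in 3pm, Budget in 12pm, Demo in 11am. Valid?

Yes

Nico is required at Budget and at VendorCall — holds.
The Legal can't start until after the OffsitePrep — holds.
Legal can't start before 1pm — holds.
Pat is required at Triage and at Demo — holds.
Roadmap has to happen before Legal — holds.
Uma is required at Roadmap and at VendorCall — holds.
Triage has to happen before Roadmap — holds.
Triage has to happen before Demo — holds.
There are 3 rooms available — holds.
The OffsitePrep can't start until after the Triage — holds.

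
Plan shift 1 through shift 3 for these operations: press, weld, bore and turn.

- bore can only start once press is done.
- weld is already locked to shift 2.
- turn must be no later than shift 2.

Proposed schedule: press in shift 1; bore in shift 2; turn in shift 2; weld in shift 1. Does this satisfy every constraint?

No. weld is already locked to shift 2 is not satisfied.

weld is already locked to shift 2 — violated.
bore can only start once press is done — holds.
turn must be no later than shift 2 — holds.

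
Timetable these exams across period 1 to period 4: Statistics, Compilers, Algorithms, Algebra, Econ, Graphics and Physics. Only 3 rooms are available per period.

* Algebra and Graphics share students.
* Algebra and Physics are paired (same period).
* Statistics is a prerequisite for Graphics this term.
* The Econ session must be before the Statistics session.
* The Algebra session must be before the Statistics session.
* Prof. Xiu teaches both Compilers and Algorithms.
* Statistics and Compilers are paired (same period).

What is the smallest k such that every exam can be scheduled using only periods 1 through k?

The precedence chain requires at least 3 distinct periods.
With at most 3 per period and 7 exams, at least 3 periods are needed.
3 works (last occupied period: period 3): for example Physics -> period 1, Statistics -> period 2, Compilers -> period 2, Algorithms -> period 3, Algebra -> period 1, Graphics -> period 3, Econ -> period 1.

3 periods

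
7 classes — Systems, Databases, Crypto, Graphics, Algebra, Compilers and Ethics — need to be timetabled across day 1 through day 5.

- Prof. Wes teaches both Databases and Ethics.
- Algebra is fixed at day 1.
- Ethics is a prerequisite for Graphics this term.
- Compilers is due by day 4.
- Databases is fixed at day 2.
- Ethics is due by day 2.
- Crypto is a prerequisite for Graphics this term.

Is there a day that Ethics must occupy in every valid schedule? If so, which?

day 1

Ethics's window is day 1–day 2.
Databases is fixed at day 2, and Ethics can't share a day with Databases.
So Ethics must be day 1.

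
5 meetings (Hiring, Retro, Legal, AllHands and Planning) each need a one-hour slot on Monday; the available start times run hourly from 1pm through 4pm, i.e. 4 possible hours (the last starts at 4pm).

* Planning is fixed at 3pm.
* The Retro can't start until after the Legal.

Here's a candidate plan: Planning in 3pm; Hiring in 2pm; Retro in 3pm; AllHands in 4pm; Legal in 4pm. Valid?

The Retro can't start until after the Legal — violated.
Planning is fixed at 3pm — holds.

Invalid. The Retro can't start until after the Legal.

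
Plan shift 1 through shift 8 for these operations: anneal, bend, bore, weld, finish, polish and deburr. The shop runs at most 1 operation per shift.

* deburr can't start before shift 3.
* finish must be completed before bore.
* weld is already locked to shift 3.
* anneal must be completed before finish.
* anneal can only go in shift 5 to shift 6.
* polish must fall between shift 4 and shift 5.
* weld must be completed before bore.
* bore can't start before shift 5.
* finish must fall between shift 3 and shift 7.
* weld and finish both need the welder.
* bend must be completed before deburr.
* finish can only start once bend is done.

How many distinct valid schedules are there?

Splitting on anneal: it can be shift 5 (6), shift 6 (4). Listing each branch's schedules as (bend, bore, weld, finish, polish, deburr) by shift number:
anneal=shift 5: (1,7,3,6,4,8) (1,8,3,6,4,7) (1,8,3,7,4,6) (2,7,3,6,4,8) (2,8,3,6,4,7) (2,8,3,7,4,6) — 6.
anneal=shift 6: (1,8,3,7,4,5) (1,8,3,7,5,4) (2,8,3,7,4,5) (2,8,3,7,5,4) — 4.
Summing: 6 + 4 = 10.

10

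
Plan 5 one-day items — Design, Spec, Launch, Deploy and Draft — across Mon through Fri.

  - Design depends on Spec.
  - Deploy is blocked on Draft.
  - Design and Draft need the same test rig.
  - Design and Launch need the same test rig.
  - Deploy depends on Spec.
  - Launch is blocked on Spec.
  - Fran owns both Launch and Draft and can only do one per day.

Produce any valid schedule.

Design=Tue, Draft=Mon, Spec=Mon, Launch=Wed, Deploy=Tue

Checking: Spec(Mon) before Design(Tue); Spec(Mon) before Launch(Wed); Draft(Mon) before Deploy(Tue); Spec(Mon) before Deploy(Tue); Launch(Wed) != Draft(Mon); Design(Tue) != Draft(Mon); Design(Tue) != Launch(Wed).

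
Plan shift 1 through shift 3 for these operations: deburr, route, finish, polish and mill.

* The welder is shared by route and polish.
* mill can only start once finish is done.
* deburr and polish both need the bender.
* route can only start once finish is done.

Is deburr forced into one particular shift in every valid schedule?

deburr can be shift 1 (e.g. deburr -> shift 1; route -> shift 2; mill -> shift 2; finish -> shift 1; polish -> shift 3) or shift 2 (e.g. deburr -> shift 2; mill -> shift 2; polish -> shift 1; route -> shift 2; finish -> shift 1).

No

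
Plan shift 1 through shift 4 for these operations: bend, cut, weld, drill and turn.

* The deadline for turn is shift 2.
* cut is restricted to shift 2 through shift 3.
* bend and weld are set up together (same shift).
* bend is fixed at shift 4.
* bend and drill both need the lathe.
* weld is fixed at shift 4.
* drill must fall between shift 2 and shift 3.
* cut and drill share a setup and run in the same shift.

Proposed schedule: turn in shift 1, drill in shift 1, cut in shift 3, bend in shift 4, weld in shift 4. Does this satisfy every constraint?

Invalid. drill must fall between shift 2 and shift 3.

cut is restricted to shift 2 through shift 3 — holds.
bend is fixed at shift 4 — holds.
weld is fixed at shift 4 — holds.
cut and drill share a setup and run in the same shift — violated.
bend and weld are set up together (same shift) — holds.
The deadline for turn is shift 2 — holds.
drill must fall between shift 2 and shift 3 — violated.
bend and drill both need the lathe — holds.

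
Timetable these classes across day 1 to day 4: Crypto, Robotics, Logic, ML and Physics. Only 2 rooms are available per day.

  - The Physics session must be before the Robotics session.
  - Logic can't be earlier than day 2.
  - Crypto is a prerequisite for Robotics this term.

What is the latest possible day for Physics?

Downstream work caps Physics at day 3.
Physics at day 3 is achievable: Logic=day 2, Robotics=day 4, ML=day 1, Crypto=day 1, Physics=day 3.

day 3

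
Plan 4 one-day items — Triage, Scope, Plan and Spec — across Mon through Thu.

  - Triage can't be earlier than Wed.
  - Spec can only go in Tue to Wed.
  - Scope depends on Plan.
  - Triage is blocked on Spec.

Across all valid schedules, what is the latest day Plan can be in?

Downstream work caps Plan at Wed.
Plan at Wed is achievable: Triage -> Wed, Scope -> Thu, Plan -> Wed, Spec -> Tue.

Wed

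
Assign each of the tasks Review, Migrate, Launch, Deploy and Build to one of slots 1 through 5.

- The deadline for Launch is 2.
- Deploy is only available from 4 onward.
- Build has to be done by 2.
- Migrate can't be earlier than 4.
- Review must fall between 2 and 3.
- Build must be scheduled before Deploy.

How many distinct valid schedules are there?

Splitting on Review: it can be 2 (16), 3 (16). Listing each branch's schedules as (Migrate, Launch, Deploy, Build):
Review=2: (4,1,4,1) (4,1,4,2) (4,1,5,1) (4,1,5,2) (4,2,4,1) (4,2,4,2) (4,2,5,1) (4,2,5,2) (5,1,4,1) (5,1,4,2) (5,1,5,1) (5,1,5,2) (5,2,4,1) (5,2,4,2) (5,2,5,1) (5,2,5,2) — 16.
Review=3: (4,1,4,1) (4,1,4,2) (4,1,5,1) (4,1,5,2) (4,2,4,1) (4,2,4,2) (4,2,5,1) (4,2,5,2) (5,1,4,1) (5,1,4,2) (5,1,5,1) (5,1,5,2) (5,2,4,1) (5,2,4,2) (5,2,5,1) (5,2,5,2) — 16.
Summing: 16 + 16 = 32.

32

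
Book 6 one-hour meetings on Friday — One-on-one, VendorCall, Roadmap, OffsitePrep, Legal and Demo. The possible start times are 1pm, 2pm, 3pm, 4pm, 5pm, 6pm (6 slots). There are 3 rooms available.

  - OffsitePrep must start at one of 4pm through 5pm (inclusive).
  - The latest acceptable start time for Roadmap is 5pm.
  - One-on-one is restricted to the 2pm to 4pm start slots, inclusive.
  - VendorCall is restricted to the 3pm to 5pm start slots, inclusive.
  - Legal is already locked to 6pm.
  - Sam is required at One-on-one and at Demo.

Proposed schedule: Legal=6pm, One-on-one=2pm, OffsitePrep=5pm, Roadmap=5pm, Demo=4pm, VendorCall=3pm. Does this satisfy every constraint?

Valid

Legal is already locked to 6pm — holds.
Sam is required at One-on-one and at Demo — holds.
VendorCall is restricted to the 3pm to 5pm start slots, inclusive — holds.
One-on-one is restricted to the 2pm to 4pm start slots, inclusive — holds.
The latest acceptable start time for Roadmap is 5pm — holds.
There are 3 rooms available — holds.
OffsitePrep must start at one of 4pm through 5pm (inclusive) — holds.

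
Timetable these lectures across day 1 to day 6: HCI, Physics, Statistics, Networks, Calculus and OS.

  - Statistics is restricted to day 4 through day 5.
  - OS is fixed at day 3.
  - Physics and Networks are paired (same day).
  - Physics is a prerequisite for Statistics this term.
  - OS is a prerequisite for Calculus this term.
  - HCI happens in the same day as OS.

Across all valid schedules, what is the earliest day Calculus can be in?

day 4

Precedence pushes Calculus to at least day 4.
Calculus at day 4 is achievable: HCI -> day 3; Calculus -> day 4; Networks -> day 1; OS -> day 3; Statistics -> day 4; Physics -> day 1.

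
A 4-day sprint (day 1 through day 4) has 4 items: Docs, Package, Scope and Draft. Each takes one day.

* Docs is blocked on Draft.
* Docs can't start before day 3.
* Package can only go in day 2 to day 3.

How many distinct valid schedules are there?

40

Splitting on Docs: it can be day 3 (16), day 4 (24). Listing each branch's schedules as (Package, Scope, Draft) by day number:
Docs=day 3: (2,1,1) (2,1,2) (2,2,1) (2,2,2) (2,3,1) (2,3,2) (2,4,1) (2,4,2) (3,1,1) (3,1,2) (3,2,1) (3,2,2) (3,3,1) (3,3,2) (3,4,1) (3,4,2) — 16.
Docs=day 4: (2,1,1) (2,1,2) (2,1,3) (2,2,1) (2,2,2) (2,2,3) (2,3,1) (2,3,2) (2,3,3) (2,4,1) (2,4,2) (2,4,3) (3,1,1) (3,1,2) (3,1,3) (3,2,1) (3,2,2) (3,2,3) (3,3,1) (3,3,2) (3,3,3) (3,4,1) (3,4,2) (3,4,3) — 24.
Summing: 16 + 24 = 40.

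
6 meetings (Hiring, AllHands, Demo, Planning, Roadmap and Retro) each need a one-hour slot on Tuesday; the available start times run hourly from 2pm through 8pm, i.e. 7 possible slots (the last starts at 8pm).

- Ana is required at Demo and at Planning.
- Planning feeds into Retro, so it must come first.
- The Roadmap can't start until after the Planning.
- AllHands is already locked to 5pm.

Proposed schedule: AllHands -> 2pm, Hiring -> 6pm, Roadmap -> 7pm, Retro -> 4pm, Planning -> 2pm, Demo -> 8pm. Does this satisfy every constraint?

Invalid. AllHands is already locked to 5pm.

Ana is required at Demo and at Planning — holds.
Planning feeds into Retro, so it must come first — holds.
The Roadmap can't start until after the Planning — holds.
AllHands is already locked to 5pm — violated.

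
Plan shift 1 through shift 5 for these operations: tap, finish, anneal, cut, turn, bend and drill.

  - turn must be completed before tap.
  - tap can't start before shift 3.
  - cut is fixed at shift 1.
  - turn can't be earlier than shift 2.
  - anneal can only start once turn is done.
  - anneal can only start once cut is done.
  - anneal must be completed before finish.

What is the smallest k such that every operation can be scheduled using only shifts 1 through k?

4 shifts

The precedence chain requires at least 3 distinct shifts.
Propagating the time windows through the other constraints, finish can't land before shift 4, so the schedule must run through at least shift 4.
4 works (last occupied shift: shift 4): for example cut -> shift 1; drill -> shift 1; turn -> shift 2; tap -> shift 3; finish -> shift 4; anneal -> shift 3; bend -> shift 1.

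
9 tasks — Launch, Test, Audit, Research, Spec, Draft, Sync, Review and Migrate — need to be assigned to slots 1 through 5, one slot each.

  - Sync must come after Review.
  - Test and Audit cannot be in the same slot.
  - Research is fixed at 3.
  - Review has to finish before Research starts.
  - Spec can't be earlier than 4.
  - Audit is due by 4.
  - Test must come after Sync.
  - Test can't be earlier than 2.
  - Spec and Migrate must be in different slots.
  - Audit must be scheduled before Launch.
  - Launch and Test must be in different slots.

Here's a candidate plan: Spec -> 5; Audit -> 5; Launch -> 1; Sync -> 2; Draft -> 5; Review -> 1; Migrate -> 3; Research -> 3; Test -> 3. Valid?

Launch and Test must be in different slots — holds.
Spec and Migrate must be in different slots — holds.
Test can't be earlier than 2 — holds.
Audit must be scheduled before Launch — violated.
Audit is due by 4 — violated.
Review has to finish before Research starts — holds.
Test must come after Sync — holds.
Research is fixed at 3 — holds.
Test and Audit cannot be in the same slot — holds.
Sync must come after Review — holds.
Spec can't be earlier than 4 — holds.

No. Audit must be scheduled before Launch is not satisfied.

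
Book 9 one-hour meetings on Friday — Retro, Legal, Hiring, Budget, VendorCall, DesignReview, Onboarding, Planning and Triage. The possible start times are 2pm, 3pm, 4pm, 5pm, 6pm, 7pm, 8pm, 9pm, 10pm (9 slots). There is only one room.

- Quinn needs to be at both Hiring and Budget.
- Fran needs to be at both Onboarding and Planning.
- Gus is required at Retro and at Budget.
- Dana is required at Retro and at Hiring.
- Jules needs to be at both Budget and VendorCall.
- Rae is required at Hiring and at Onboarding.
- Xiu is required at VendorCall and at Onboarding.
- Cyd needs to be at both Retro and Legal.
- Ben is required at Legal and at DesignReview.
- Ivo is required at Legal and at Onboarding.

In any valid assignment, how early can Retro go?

2pm

Retro at 2pm is achievable: DesignReview=7pm; Onboarding=8pm; Planning=9pm; Legal=3pm; Triage=10pm; VendorCall=6pm; Hiring=4pm; Budget=5pm; Retro=2pm.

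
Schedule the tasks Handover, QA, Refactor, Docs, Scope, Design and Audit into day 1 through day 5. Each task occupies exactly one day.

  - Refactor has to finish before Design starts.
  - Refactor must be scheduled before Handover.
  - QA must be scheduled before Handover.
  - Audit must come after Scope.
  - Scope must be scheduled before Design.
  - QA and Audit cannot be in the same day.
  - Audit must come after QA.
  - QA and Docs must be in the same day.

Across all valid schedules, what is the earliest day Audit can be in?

Precedence pushes Audit to at least day 2.
Audit at day 2 is achievable: Handover -> day 2; Design -> day 2; Docs -> day 1; QA -> day 1; Refactor -> day 1; Audit -> day 2; Scope -> day 1.

day 2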